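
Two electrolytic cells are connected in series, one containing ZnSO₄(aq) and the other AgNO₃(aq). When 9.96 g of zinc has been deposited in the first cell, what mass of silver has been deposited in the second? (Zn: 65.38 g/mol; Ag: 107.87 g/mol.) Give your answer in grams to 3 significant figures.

n(Zn) = 9.96 / 65.38 = 0.1523 mol
Zn²⁺ + 2e⁻ → Zn, so n(e⁻) = 2 × 0.1523 = 0.3046 mol
Since the cells are in series, n(e⁻) in the Ag cell is also 0.3046 mol.
Ag⁺ + e⁻ → Ag, so n(Ag) = 0.3046 mol
m(Ag) = 0.3046 × 107.87 = 32.9 g

32.9 g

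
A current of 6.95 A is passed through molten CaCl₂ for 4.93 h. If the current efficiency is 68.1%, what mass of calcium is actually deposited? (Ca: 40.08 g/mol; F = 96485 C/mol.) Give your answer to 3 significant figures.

Q = 6.95 × 17748 = 1.233×10^5 C
n(e⁻) = 1.233×10^5 / 96485 = 1.278 mol
Ca²⁺ + 2e⁻ → Ca, so theoretical m(Ca) = 0.6390 × 40.08 = 25.61 g
Actual mass = 68.1% × 25.61 = 17.4 g

17.4 g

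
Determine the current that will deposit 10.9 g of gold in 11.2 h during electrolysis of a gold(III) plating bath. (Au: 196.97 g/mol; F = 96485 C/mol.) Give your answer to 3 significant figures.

0.397 A

n(Au) = 10.9 / 196.97 = 0.05534 mol
Au³⁺ + 3e⁻ → Au, so n(e⁻) = 3 × 0.05534 = 0.1660 mol
Q = 0.1660 × 96485 = 16020 C
I = Q / t = 16020 / 40320 s = 0.397 A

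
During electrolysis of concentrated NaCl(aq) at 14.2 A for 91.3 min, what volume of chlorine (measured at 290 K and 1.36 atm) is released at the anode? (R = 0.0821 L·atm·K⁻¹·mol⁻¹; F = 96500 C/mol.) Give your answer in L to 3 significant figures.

7.06 L

Q = It = 14.2 × 5478 = 77790 C
n(e⁻) = 77790 / 96500 = 0.8061 mol
2Cl⁻ → Cl₂ + 2e⁻, so n(Cl₂) = 0.8061 / 2 = 0.4031 mol
V = nRT/P = 0.4031 × 0.0821 × 290 / 1.36 = 7.057 L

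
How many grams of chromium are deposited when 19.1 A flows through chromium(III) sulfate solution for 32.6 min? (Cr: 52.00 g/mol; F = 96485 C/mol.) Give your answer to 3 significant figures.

Q = 19.1 A × 1956 s = 37360 C
n(e⁻) = Q/F = 37360/96485 = 0.3872 mol
Cr³⁺ + 3e⁻ → Cr, so n(Cr) = 0.3872 / 3 = 0.1291 mol
m = 0.1291 × 52.00 = 6.71 g

6.71 g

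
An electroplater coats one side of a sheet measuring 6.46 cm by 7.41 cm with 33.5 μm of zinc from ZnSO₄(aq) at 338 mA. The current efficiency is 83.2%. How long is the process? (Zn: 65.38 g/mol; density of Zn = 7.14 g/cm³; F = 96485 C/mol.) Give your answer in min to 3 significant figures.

200 min

Plated area = 6.46 × 7.41 = 47.87 cm²
Volume = 47.87 × 33.5×10⁻⁴ cm = 0.1604 cm³
m(Zn) = 0.1604 × 7.14 = 1.145 g
n(Zn) = 1.145 / 65.38 = 0.01751 mol; n(e⁻) = 2 × 0.01751 = 0.03502 mol
Q = 0.03502 × 96485 / 0.832 = 4061 C
t = 4061 / 0.338 = 12010 s = 200 min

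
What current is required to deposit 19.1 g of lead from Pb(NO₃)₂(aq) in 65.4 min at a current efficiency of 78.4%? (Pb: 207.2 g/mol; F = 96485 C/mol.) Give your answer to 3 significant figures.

5.78 A

n(Pb) = 19.1 / 207.2 = 0.09218 mol
Pb²⁺ + 2e⁻ → Pb, so n(e⁻) = 2 × 0.09218 = 0.1844 mol
Q = 0.1844 × 96485 / 0.784 = 22690 C
I = Q / t = 22690 / 3924 s = 5.78 A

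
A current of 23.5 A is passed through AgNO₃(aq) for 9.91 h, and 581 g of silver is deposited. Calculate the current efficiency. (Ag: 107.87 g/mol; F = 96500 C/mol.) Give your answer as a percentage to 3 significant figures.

Q = 23.5 × 35676 = 8.384×10^5 C
n(e⁻) = 8.384×10^5 / 96500 = 8.688 mol
Ag⁺ + e⁻ → Ag, so theoretical n(Ag) = 8.688 mol → 937.2 g
Efficiency = 581 / 937.2 = 0.6199 = 62.0%

62.0%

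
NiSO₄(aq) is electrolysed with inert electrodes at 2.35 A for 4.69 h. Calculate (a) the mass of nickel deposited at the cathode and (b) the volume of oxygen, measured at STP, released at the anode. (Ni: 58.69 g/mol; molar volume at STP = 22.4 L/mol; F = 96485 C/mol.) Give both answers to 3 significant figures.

Q = 2.35 × 16884 = 39680 C; n(e⁻) = 39680 / 96485 = 0.4113 mol
Cathode: Ni²⁺ + 2e⁻ → Ni → n(Ni) = 0.4113/2 = 0.2057 mol → 12.1 g
Anode: 2H₂O → O₂ + 4H⁺ + 4e⁻ → n(O₂) = 0.4113/4 = 0.1028 mol → 2.30 L

12.1 g Ni; 2.30 L O₂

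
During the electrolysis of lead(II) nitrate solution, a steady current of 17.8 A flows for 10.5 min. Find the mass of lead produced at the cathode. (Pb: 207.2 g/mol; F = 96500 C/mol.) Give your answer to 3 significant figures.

12.0 g

Q = 17.8 A × 630 s = 11210 C
n(e⁻) = 11210 / 96500 = 0.1162 mol
Pb²⁺ + 2e⁻ → Pb, so n(Pb) = 0.1162 / 2 = 0.05810 mol
m = 0.05810 × 207.2 = 12.0 g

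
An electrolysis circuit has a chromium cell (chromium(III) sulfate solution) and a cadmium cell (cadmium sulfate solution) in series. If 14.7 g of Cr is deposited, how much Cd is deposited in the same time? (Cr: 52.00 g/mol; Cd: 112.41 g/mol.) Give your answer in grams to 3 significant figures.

n(Cr) = 14.7 / 52.00 = 0.2827 mol
Cr³⁺ + 3e⁻ → Cr, so n(e⁻) = 3 × 0.2827 = 0.8481 mol
Since the cells are in series, n(e⁻) in the Cd cell is also 0.8481 mol.
Cd²⁺ + 2e⁻ → Cd, so n(Cd) = 0.8481 / 2 = 0.4241 mol
m(Cd) = 0.4241 × 112.41 = 47.7 g

47.7 g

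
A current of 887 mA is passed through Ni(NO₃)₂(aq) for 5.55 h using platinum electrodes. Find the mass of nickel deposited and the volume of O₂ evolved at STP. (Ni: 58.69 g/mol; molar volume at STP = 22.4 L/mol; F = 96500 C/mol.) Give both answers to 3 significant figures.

5.39 g Ni; 1.03 L O₂

Q = 0.887 × 19980 = 17720 C; n(e⁻) = 17720 / 96500 = 0.1836 mol
Cathode: Ni²⁺ + 2e⁻ → Ni → n(Ni) = 0.1836/2 = 0.09180 mol → 5.39 g
Anode: 2H₂O → O₂ + 4H⁺ + 4e⁻ → n(O₂) = 0.1836/4 = 0.04590 mol → 1.03 L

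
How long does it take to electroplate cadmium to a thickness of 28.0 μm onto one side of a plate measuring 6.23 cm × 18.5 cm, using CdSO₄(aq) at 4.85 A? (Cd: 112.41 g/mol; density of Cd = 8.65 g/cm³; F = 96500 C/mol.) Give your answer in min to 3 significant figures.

16.5 min

Plated area = 6.23 × 18.5 = 115.3 cm²
Volume = 115.3 × 28.0×10⁻⁴ cm = 0.3228 cm³
m(Cd) = 0.3228 × 8.65 = 2.792 g
n(Cd) = 2.792 / 112.41 = 0.02484 mol; n(e⁻) = 2 × 0.02484 = 0.04968 mol
Q = 0.04968 × 96500 = 4794 C
t = 4794 / 4.85 = 988.5 s = 16.5 min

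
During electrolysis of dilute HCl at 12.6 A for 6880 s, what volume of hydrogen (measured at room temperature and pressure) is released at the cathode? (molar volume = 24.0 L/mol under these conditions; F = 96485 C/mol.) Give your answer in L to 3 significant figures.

Q = 12.6 A × 6880 s = 86690 C
n(e⁻) = Q/F = 86690/96485 = 0.8985 mol
2H⁺ + 2e⁻ → H₂, so n(H₂) = 0.8985 / 2 = 0.4493 mol
V = 0.4493 × 24.0 = 10.78 L

10.8 L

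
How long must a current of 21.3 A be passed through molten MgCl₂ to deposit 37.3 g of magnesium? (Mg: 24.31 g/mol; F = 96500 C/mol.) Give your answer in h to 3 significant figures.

n(Mg) = 37.3 / 24.31 = 1.534 mol
Mg²⁺ + 2e⁻ → Mg, so n(e⁻) = 2 × 1.534 = 3.068 mol
Q = 3.068 × 96500 = 2.961×10^5 C
t = Q / I = 2.961×10^5 / 21.3 = 13900 s = 3.86 h

3.86 h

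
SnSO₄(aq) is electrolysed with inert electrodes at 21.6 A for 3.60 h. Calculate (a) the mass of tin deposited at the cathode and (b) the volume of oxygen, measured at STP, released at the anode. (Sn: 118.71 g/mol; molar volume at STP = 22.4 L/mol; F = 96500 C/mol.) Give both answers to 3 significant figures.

Q = 21.6 × 12960 = 2.799×10^5 C; n(e⁻) = 2.799×10^5 / 96500 = 2.901 mol
Cathode: Sn²⁺ + 2e⁻ → Sn → n(Sn) = 2.901/2 = 1.451 mol → 172 g
Anode: 2H₂O → O₂ + 4H⁺ + 4e⁻ → n(O₂) = 2.901/4 = 0.7253 mol → 16.2 L

172 g Sn; 16.2 L O₂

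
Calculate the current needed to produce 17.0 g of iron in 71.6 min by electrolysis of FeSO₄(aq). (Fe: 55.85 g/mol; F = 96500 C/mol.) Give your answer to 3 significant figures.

n(Fe) = 17.0 / 55.85 = 0.3044 mol
Fe²⁺ + 2e⁻ → Fe, so n(e⁻) = 2 × 0.3044 = 0.6088 mol
Q = 0.6088 × 96500 = 58750 C
I = Q / t = 58750 / 4296 s = 13.7 A

13.7 A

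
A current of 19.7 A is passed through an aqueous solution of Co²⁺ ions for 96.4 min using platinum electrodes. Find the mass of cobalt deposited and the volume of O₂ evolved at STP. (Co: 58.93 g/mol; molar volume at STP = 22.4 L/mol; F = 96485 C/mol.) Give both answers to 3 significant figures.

Q = 19.7 × 5784 = 1.139×10^5 C; n(e⁻) = 1.139×10^5 / 96485 = 1.180 mol
Cathode: Co²⁺ + 2e⁻ → Co → n(Co) = 1.180/2 = 0.5900 mol → 34.8 g
Anode: 2H₂O → O₂ + 4H⁺ + 4e⁻ → n(O₂) = 1.180/4 = 0.2950 mol → 6.61 L

34.8 g Co; 6.61 L O₂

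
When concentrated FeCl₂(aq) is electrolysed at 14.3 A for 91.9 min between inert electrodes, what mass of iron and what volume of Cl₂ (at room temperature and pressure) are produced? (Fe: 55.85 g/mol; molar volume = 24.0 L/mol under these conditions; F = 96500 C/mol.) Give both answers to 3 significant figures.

Q = 14.3 × 5514 = 78850 C; n(e⁻) = 78850 / 96500 = 0.8171 mol
Cathode: Fe²⁺ + 2e⁻ → Fe → n(Fe) = 0.8171/2 = 0.4086 mol → 22.8 g
Anode: 2Cl⁻ → Cl₂ + 2e⁻ → n(Cl₂) = 0.8171/2 = 0.4086 mol → 9.81 L

22.8 g Fe; 9.81 L Cl₂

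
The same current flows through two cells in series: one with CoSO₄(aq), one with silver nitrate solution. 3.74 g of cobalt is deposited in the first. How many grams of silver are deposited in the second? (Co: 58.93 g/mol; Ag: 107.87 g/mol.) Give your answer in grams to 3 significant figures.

13.7 g

n(Co) = 3.74 / 58.93 = 0.06347 mol
Co²⁺ + 2e⁻ → Co, so n(e⁻) = 2 × 0.06347 = 0.1269 mol
Since the cells are in series, n(e⁻) in the Ag cell is also 0.1269 mol.
Ag⁺ + e⁻ → Ag, so n(Ag) = 0.1269 mol
m(Ag) = 0.1269 × 107.87 = 13.7 g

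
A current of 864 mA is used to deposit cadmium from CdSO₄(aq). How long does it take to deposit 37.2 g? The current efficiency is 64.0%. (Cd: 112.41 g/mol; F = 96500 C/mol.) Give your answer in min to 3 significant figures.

1930 min

n(Cd) = 37.2 / 112.41 = 0.3309 mol
Cd²⁺ + 2e⁻ → Cd, so n(e⁻) = 2 × 0.3309 = 0.6618 mol
Q = 0.6618 × 96500 / 0.640 = 99790 C
t = Q / I = 99790 / 0.864 = 1.155×10^5 s = 1930 min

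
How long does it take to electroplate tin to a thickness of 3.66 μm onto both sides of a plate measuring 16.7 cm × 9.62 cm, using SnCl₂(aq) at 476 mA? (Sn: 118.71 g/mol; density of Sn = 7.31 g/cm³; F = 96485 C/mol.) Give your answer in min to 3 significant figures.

48.9 min

Plated area = 2 × 16.7 × 9.62 = 321.3 cm²
Volume = 321.3 × 3.66×10⁻⁴ cm = 0.1176 cm³
m(Sn) = 0.1176 × 7.31 = 0.8597 g
n(Sn) = 0.8597 / 118.71 = 0.007242 mol; n(e⁻) = 2 × 0.007242 = 0.01448 mol
Q = 0.01448 × 96485 = 1397 C
t = 1397 / 0.476 = 2935 s = 48.9 min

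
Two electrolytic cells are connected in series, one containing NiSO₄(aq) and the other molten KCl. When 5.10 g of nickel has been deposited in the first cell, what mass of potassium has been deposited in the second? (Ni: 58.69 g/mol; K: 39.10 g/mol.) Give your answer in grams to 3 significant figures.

6.80 g

n(Ni) = 5.10 / 58.69 = 0.08690 mol
Ni²⁺ + 2e⁻ → Ni, so n(e⁻) = 2 × 0.08690 = 0.1738 mol
The cells are in series, so the same charge (and hence the same n(e⁻) = 0.1738 mol) passes through both.
K⁺ + e⁻ → K, so n(K) = 0.1738 mol
m(K) = 0.1738 × 39.10 = 6.80 g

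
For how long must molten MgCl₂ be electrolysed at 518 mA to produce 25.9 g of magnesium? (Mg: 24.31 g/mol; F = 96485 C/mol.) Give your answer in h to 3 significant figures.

n(Mg) = 25.9 / 24.31 = 1.065 mol
Mg²⁺ + 2e⁻ → Mg, so n(e⁻) = 2 × 1.065 = 2.130 mol
Q = 2.130 × 96485 = 2.055×10^5 C
t = Q / I = 2.055×10^5 / 0.518 = 3.967×10^5 s = 110 h

110 h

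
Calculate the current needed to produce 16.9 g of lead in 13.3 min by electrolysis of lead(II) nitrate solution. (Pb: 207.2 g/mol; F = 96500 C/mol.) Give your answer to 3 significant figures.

n(Pb) = 16.9 / 207.2 = 0.08156 mol
Pb²⁺ + 2e⁻ → Pb, so n(e⁻) = 2 × 0.08156 = 0.1631 mol
Q = 0.1631 × 96500 = 15740 C
I = Q / t = 15740 / 798 s = 19.7 A

19.7 A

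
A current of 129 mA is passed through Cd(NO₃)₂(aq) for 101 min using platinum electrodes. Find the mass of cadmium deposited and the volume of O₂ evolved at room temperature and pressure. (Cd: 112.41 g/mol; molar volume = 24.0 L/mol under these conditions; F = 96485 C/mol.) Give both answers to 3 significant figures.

0.455 g Cd; 0.0486 L O₂

Q = 0.129 × 6060 = 781.7 C; n(e⁻) = 781.7 / 96485 = 0.008102 mol
Cathode: Cd²⁺ + 2e⁻ → Cd → n(Cd) = 0.008102/2 = 0.004051 mol → 0.455 g
Anode: 2H₂O → O₂ + 4H⁺ + 4e⁻ → n(O₂) = 0.008102/4 = 0.002026 mol → 0.0486 L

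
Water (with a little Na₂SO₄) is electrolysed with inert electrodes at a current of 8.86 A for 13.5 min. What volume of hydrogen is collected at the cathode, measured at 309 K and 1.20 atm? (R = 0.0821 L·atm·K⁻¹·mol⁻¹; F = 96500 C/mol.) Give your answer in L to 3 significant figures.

Charge passed = 8.86 × 810 = 7177 C
n(e⁻) = Q/F = 7177/96500 = 0.07437 mol
2H⁺ + 2e⁻ → H₂, so n(H₂) = 0.07437 / 2 = 0.03719 mol
V = nRT/P = 0.03719 × 0.0821 × 309 / 1.20 = 0.7862 L

0.786 L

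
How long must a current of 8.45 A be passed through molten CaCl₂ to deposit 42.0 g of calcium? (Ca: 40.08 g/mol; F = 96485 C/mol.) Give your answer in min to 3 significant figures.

n(Ca) = 42.0 / 40.08 = 1.048 mol
Ca²⁺ + 2e⁻ → Ca, so n(e⁻) = 2 × 1.048 = 2.096 mol
Q = 2.096 × 96485 = 2.022×10^5 C
t = Q / I = 2.022×10^5 / 8.45 = 23930 s = 399 min

399 min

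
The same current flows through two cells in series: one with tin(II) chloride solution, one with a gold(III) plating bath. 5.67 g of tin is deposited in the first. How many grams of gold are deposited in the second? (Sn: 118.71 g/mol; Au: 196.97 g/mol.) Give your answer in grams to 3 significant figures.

n(Sn) = 5.67 / 118.71 = 0.04776 mol
Sn²⁺ + 2e⁻ → Sn, so n(e⁻) = 2 × 0.04776 = 0.09552 mol
Same current for the same time ⇒ same n(e⁻) = 0.09552 mol in both cells.
Au³⁺ + 3e⁻ → Au, so n(Au) = 0.09552 / 3 = 0.03184 mol
m(Au) = 0.03184 × 196.97 = 6.27 g

6.27 g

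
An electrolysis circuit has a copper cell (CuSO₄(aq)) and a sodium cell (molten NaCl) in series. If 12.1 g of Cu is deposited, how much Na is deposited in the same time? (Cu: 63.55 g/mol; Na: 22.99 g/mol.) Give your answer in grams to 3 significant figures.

8.75 g

n(Cu) = 12.1 / 63.55 = 0.1904 mol
Cu²⁺ + 2e⁻ → Cu, so n(e⁻) = 2 × 0.1904 = 0.3808 mol
Since the cells are in series, n(e⁻) in the Na cell is also 0.3808 mol.
Na⁺ + e⁻ → Na, so n(Na) = 0.3808 mol
m(Na) = 0.3808 × 22.99 = 8.75 g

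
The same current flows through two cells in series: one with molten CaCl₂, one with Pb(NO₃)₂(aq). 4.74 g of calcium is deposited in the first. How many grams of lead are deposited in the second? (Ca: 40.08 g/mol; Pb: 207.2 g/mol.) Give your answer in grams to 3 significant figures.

24.5 g

n(Ca) = 4.74 / 40.08 = 0.1183 mol
Ca²⁺ + 2e⁻ → Ca, so n(e⁻) = 2 × 0.1183 = 0.2366 mol
Same current for the same time ⇒ same n(e⁻) = 0.2366 mol in both cells.
Pb²⁺ + 2e⁻ → Pb, so n(Pb) = 0.2366 / 2 = 0.1183 mol
m(Pb) = 0.1183 × 207.2 = 24.5 g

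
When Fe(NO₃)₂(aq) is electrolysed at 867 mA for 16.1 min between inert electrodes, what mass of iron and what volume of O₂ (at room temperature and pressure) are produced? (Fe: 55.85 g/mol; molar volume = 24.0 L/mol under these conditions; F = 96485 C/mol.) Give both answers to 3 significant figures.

Q = 0.867 × 966 = 837.5 C; n(e⁻) = 837.5 / 96485 = 0.008680 mol
Cathode: Fe²⁺ + 2e⁻ → Fe → n(Fe) = 0.008680/2 = 0.004340 mol → 0.242 g
Anode: 2H₂O → O₂ + 4H⁺ + 4e⁻ → n(O₂) = 0.008680/4 = 0.002170 mol → 0.0521 L

0.242 g Fe; 0.0521 L O₂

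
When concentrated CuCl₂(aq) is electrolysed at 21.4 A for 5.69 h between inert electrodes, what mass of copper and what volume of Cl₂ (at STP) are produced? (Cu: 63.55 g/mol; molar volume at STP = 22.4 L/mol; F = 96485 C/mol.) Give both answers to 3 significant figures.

Q = 21.4 × 20484 = 4.384×10^5 C; n(e⁻) = 4.384×10^5 / 96485 = 4.544 mol
Cathode: Cu²⁺ + 2e⁻ → Cu → n(Cu) = 4.544/2 = 2.272 mol → 144 g
Anode: 2Cl⁻ → Cl₂ + 2e⁻ → n(Cl₂) = 4.544/2 = 2.272 mol → 50.9 L

144 g Cu; 50.9 L Cl₂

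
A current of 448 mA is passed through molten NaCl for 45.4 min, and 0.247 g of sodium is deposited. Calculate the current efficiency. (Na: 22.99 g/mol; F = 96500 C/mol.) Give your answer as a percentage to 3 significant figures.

Q = 0.448 × 2724 = 1220 C
n(e⁻) = 1220 / 96500 = 0.01264 mol
Na⁺ + e⁻ → Na, so theoretical n(Na) = 0.01264 mol → 0.2906 g
Efficiency = 0.247 / 0.2906 = 0.8500 = 85.0%

85.0%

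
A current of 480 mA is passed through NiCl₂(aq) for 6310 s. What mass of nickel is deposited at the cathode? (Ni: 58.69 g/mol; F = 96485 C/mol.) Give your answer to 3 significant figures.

0.921 g

Charge passed = 0.480 × 6310 = 3029 C
Moles of electrons = 3029 / 96485 = 0.03139 mol
Ni²⁺ + 2e⁻ → Ni, so n(Ni) = 0.03139 / 2 = 0.01570 mol
m = 0.01570 × 58.69 = 0.921 g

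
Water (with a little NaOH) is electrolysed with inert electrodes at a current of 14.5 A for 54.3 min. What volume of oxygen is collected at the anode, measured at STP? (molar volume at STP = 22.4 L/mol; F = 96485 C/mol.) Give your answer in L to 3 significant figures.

Q = It = 14.5 × 3258 = 47240 C
Moles of electrons = 47240 / 96485 = 0.4896 mol
2H₂O → O₂ + 4H⁺ + 4e⁻, so n(O₂) = 0.4896 / 4 = 0.1224 mol
V = 0.1224 × 22.4 = 2.742 L

2.74 L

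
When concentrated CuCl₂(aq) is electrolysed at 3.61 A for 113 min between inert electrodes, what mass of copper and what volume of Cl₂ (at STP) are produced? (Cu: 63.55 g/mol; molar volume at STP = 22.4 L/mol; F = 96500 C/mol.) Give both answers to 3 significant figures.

8.06 g Cu; 2.84 L Cl₂

Q = 3.61 × 6780 = 24480 C; n(e⁻) = 24480 / 96500 = 0.2537 mol
Cathode: Cu²⁺ + 2e⁻ → Cu → n(Cu) = 0.2537/2 = 0.1269 mol → 8.06 g
Anode: 2Cl⁻ → Cl₂ + 2e⁻ → n(Cl₂) = 0.2537/2 = 0.1269 mol → 2.84 L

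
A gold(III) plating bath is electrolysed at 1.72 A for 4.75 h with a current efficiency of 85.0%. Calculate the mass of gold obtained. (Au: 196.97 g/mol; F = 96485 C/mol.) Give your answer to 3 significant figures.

Q = 1.72 × 17100 = 29410 C
n(e⁻) = 29410 / 96485 = 0.3048 mol
Au³⁺ + 3e⁻ → Au, so theoretical m(Au) = 0.1016 × 196.97 = 20.01 g
Actual mass = 85.0% × 20.01 = 17.0 g

17.0 g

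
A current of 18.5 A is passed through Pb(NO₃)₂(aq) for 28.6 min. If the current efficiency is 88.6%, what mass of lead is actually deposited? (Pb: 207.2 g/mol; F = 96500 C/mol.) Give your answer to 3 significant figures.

30.2 g

Q = 18.5 × 1716 = 31750 C
n(e⁻) = 31750 / 96500 = 0.3290 mol
Pb²⁺ + 2e⁻ → Pb, so theoretical m(Pb) = 0.1645 × 207.2 = 34.08 g
Actual mass = 88.6% × 34.08 = 30.2 g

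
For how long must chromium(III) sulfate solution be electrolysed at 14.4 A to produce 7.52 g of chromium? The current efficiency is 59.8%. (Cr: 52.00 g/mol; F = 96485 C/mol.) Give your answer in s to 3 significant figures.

n(Cr) = 7.52 / 52.00 = 0.1446 mol
Cr³⁺ + 3e⁻ → Cr, so n(e⁻) = 3 × 0.1446 = 0.4338 mol
Q = 0.4338 × 96485 / 0.598 = 69990 C
t = Q / I = 69990 / 14.4 = 4860 s

4860 s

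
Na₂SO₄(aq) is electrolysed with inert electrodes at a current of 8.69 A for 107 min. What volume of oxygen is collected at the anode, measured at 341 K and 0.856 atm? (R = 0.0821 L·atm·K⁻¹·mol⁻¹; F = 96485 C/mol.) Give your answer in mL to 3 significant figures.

Q = 8.69 A × 6420 s = 55790 C
Moles of electrons = 55790 / 96485 = 0.5782 mol
2H₂O → O₂ + 4H⁺ + 4e⁻, so n(O₂) = 0.5782 / 4 = 0.1446 mol
V = nRT/P = 0.1446 × 0.0821 × 341 / 0.856 = 4.729 L
= 4730 mL

4730 mL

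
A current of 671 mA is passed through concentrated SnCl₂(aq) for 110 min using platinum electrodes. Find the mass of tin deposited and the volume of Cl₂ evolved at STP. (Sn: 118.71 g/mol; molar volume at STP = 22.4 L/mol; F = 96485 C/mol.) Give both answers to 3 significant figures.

2.72 g Sn; 0.514 L Cl₂

Q = 0.671 × 6600 = 4429 C; n(e⁻) = 4429 / 96485 = 0.04590 mol
Cathode: Sn²⁺ + 2e⁻ → Sn → n(Sn) = 0.04590/2 = 0.02295 mol → 2.72 g
Anode: 2Cl⁻ → Cl₂ + 2e⁻ → n(Cl₂) = 0.04590/2 = 0.02295 mol → 0.514 L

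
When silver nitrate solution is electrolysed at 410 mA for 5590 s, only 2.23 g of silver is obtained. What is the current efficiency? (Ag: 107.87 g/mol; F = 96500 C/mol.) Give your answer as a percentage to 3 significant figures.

87.0%

Q = 0.410 × 5590 = 2292 C
n(e⁻) = 2292 / 96500 = 0.02375 mol
Ag⁺ + e⁻ → Ag, so theoretical n(Ag) = 0.02375 mol → 2.562 g
Efficiency = 2.23 / 2.562 = 0.8704 = 87.0%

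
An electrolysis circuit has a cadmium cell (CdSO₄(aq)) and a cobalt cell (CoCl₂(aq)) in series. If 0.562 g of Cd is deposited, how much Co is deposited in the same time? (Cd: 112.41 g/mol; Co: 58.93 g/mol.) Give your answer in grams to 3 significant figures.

0.295 g

n(Cd) = 0.562 / 112.41 = 0.005000 mol
Cd²⁺ + 2e⁻ → Cd, so n(e⁻) = 2 × 0.005000 = 0.01000 mol
The cells are in series, so the same charge (and hence the same n(e⁻) = 0.01000 mol) passes through both.
Co²⁺ + 2e⁻ → Co, so n(Co) = 0.01000 / 2 = 0.005000 mol
m(Co) = 0.005000 × 58.93 = 0.295 g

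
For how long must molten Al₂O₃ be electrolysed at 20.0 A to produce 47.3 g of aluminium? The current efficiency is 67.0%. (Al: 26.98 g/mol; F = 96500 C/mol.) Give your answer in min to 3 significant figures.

631 min

n(Al) = 47.3 / 26.98 = 1.753 mol
Al³⁺ + 3e⁻ → Al, so n(e⁻) = 3 × 1.753 = 5.259 mol
Q = 5.259 × 96500 / 0.670 = 7.575×10^5 C
t = Q / I = 7.575×10^5 / 20.0 = 37880 s = 631 min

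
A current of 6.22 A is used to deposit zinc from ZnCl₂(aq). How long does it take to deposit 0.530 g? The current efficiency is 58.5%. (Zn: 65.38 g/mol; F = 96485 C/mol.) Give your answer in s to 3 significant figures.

430 s

n(Zn) = 0.530 / 65.38 = 0.008106 mol
Zn²⁺ + 2e⁻ → Zn, so n(e⁻) = 2 × 0.008106 = 0.01621 mol
Q = 0.01621 × 96485 / 0.585 = 2674 C
t = Q / I = 2674 / 6.22 = 429.9 s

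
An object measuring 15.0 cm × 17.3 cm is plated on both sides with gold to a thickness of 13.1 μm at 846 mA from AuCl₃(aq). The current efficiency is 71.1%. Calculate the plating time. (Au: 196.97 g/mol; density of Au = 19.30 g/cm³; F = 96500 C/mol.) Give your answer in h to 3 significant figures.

Plated area = 2 × 15.0 × 17.3 = 519.0 cm²
Volume = 519.0 × 13.1×10⁻⁴ cm = 0.6799 cm³
m(Au) = 0.6799 × 19.30 = 13.12 g
n(Au) = 13.12 / 196.97 = 0.06661 mol; n(e⁻) = 3 × 0.06661 = 0.1998 mol
Q = 0.1998 × 96500 / 0.711 = 27120 C
t = 27120 / 0.846 = 32060 s = 8.91 h

8.91 h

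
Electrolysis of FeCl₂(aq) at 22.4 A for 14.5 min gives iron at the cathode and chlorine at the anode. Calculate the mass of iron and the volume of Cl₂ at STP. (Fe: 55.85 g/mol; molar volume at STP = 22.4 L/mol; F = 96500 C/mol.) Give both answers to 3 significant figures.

Q = 22.4 × 870 = 19490 C; n(e⁻) = 19490 / 96500 = 0.2020 mol
Cathode: Fe²⁺ + 2e⁻ → Fe → n(Fe) = 0.2020/2 = 0.1010 mol → 5.64 g
Anode: 2Cl⁻ → Cl₂ + 2e⁻ → n(Cl₂) = 0.2020/2 = 0.1010 mol → 2.26 L

5.64 g Fe; 2.26 L Cl₂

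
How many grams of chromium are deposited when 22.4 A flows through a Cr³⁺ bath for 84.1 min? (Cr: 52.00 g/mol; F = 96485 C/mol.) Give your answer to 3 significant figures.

20.3 g

Charge passed = 22.4 × 5046 = 1.130×10^5 C
Moles of electrons = 1.130×10^5 / 96485 = 1.171 mol
Cr³⁺ + 3e⁻ → Cr, so n(Cr) = 1.171 / 3 = 0.3903 mol
m = 0.3903 × 52.00 = 20.3 g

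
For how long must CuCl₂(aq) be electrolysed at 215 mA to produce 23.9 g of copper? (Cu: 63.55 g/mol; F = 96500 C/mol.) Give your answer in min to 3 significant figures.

n(Cu) = 23.9 / 63.55 = 0.3761 mol
Cu²⁺ + 2e⁻ → Cu, so n(e⁻) = 2 × 0.3761 = 0.7522 mol
Q = 0.7522 × 96500 = 72590 C
t = Q / I = 72590 / 0.215 = 3.376×10^5 s = 5630 min

5630 min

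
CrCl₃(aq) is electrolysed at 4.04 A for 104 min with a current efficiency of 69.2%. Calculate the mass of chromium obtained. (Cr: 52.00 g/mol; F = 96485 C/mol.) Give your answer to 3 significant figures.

Q = 4.04 × 6240 = 25210 C
n(e⁻) = 25210 / 96485 = 0.2613 mol
Cr³⁺ + 3e⁻ → Cr, so theoretical m(Cr) = 0.08710 × 52.00 = 4.529 g
Actual mass = 69.2% × 4.529 = 3.13 g

3.13 g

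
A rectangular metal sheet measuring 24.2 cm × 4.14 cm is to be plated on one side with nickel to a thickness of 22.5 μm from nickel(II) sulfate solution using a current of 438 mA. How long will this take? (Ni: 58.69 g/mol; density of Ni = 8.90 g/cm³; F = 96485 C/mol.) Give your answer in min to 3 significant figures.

Plated area = 24.2 × 4.14 = 100.2 cm²
Volume = 100.2 × 22.5×10⁻⁴ cm = 0.2255 cm³
m(Ni) = 0.2255 × 8.90 = 2.007 g
n(Ni) = 2.007 / 58.69 = 0.03420 mol; n(e⁻) = 2 × 0.03420 = 0.06840 mol
Q = 0.06840 × 96485 = 6600 C
t = 6600 / 0.438 = 15070 s = 251 min

251 min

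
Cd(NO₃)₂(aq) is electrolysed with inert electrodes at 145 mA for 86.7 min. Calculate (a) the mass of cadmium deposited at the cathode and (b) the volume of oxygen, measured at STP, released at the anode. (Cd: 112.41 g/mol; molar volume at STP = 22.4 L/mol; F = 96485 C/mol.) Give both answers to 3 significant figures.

0.439 g Cd; 0.0438 L O₂

Q = 0.145 × 5202 = 754.3 C; n(e⁻) = 754.3 / 96485 = 0.007818 mol
Cathode: Cd²⁺ + 2e⁻ → Cd → n(Cd) = 0.007818/2 = 0.003909 mol → 0.439 g
Anode: 2H₂O → O₂ + 4H⁺ + 4e⁻ → n(O₂) = 0.007818/4 = 0.001955 mol → 0.0438 L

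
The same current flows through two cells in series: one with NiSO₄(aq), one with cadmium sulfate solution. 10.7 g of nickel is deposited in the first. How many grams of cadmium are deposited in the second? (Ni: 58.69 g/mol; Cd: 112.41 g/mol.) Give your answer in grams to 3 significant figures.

n(Ni) = 10.7 / 58.69 = 0.1823 mol
Ni²⁺ + 2e⁻ → Ni, so n(e⁻) = 2 × 0.1823 = 0.3646 mol
Since the cells are in series, n(e⁻) in the Cd cell is also 0.3646 mol.
Cd²⁺ + 2e⁻ → Cd, so n(Cd) = 0.3646 / 2 = 0.1823 mol
m(Cd) = 0.1823 × 112.41 = 20.5 g

20.5 g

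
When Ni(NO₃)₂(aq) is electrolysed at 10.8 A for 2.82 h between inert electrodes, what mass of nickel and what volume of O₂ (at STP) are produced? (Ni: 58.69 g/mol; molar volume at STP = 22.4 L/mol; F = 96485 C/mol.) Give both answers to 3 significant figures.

Q = 10.8 × 10152 = 1.096×10^5 C; n(e⁻) = 1.096×10^5 / 96485 = 1.136 mol
Cathode: Ni²⁺ + 2e⁻ → Ni → n(Ni) = 1.136/2 = 0.5680 mol → 33.3 g
Anode: 2H₂O → O₂ + 4H⁺ + 4e⁻ → n(O₂) = 1.136/4 = 0.2840 mol → 6.36 L

33.3 g Ni; 6.36 L O₂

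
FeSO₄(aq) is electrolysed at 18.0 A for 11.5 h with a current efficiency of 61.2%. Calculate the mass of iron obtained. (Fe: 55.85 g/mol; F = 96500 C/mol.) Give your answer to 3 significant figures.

132 g

Q = 18.0 × 41400 = 7.452×10^5 C
n(e⁻) = 7.452×10^5 / 96500 = 7.722 mol
Fe²⁺ + 2e⁻ → Fe, so theoretical m(Fe) = 3.861 × 55.85 = 215.6 g
Actual mass = 61.2% × 215.6 = 132 g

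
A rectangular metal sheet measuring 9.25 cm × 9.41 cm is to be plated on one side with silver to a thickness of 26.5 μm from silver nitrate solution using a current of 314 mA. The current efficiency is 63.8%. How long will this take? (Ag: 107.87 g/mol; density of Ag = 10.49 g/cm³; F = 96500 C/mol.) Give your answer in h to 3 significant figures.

3.00 h

Plated area = 9.25 × 9.41 = 87.04 cm²
Volume = 87.04 × 26.5×10⁻⁴ cm = 0.2307 cm³
m(Ag) = 0.2307 × 10.49 = 2.420 g
n(Ag) = 2.420 / 107.87 = 0.02243 mol; n(e⁻) = 0.02243 mol
Q = 0.02243 × 96500 / 0.638 = 3393 C
t = 3393 / 0.314 = 10810 s = 3.00 h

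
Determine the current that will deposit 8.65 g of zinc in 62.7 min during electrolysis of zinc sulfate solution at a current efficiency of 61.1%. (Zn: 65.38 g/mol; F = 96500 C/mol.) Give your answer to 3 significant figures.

11.1 A

n(Zn) = 8.65 / 65.38 = 0.1323 mol
Zn²⁺ + 2e⁻ → Zn, so n(e⁻) = 2 × 0.1323 = 0.2646 mol
Q = 0.2646 × 96500 / 0.611 = 41790 C
I = Q / t = 41790 / 3762 s = 11.1 A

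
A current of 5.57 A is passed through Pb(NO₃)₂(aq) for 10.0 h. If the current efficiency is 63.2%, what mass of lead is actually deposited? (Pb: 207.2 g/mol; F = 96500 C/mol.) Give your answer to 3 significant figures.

Q = 5.57 × 36000 = 2.005×10^5 C
n(e⁻) = 2.005×10^5 / 96500 = 2.078 mol
Pb²⁺ + 2e⁻ → Pb, so theoretical m(Pb) = 1.039 × 207.2 = 215.3 g
Actual mass = 63.2% × 215.3 = 136 g

136 g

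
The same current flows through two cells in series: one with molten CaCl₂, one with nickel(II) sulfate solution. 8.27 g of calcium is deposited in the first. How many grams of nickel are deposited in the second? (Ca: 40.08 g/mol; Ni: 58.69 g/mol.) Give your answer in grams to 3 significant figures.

12.1 g

n(Ca) = 8.27 / 40.08 = 0.2063 mol
Ca²⁺ + 2e⁻ → Ca, so n(e⁻) = 2 × 0.2063 = 0.4126 mol
Since the cells are in series, n(e⁻) in the Ni cell is also 0.4126 mol.
Ni²⁺ + 2e⁻ → Ni, so n(Ni) = 0.4126 / 2 = 0.2063 mol
m(Ni) = 0.2063 × 58.69 = 12.1 g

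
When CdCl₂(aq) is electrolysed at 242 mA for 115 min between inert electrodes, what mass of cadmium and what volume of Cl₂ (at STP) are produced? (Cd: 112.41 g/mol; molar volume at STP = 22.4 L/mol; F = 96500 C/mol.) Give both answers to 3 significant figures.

Q = 0.242 × 6900 = 1670 C; n(e⁻) = 1670 / 96500 = 0.01731 mol
Cathode: Cd²⁺ + 2e⁻ → Cd → n(Cd) = 0.01731/2 = 0.008655 mol → 0.973 g
Anode: 2Cl⁻ → Cl₂ + 2e⁻ → n(Cl₂) = 0.01731/2 = 0.008655 mol → 0.194 L

0.973 g Cd; 0.194 L Cl₂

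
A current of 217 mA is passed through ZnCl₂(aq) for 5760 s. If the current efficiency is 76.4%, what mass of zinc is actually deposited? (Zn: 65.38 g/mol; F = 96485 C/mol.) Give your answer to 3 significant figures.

Q = 0.217 × 5760 = 1250 C
n(e⁻) = 1250 / 96485 = 0.01296 mol
Zn²⁺ + 2e⁻ → Zn, so theoretical m(Zn) = 0.006480 × 65.38 = 0.4237 g
Actual mass = 76.4% × 0.4237 = 0.324 g

0.324 g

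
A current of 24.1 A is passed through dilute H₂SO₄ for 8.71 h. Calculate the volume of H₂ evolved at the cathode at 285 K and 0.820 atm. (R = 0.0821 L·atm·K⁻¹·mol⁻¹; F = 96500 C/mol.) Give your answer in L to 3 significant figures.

Q = It = 24.1 × 31356 = 7.557×10^5 C
n(e⁻) = Q/F = 7.557×10^5/96500 = 7.831 mol
2H⁺ + 2e⁻ → H₂, so n(H₂) = 7.831 / 2 = 3.916 mol
V = nRT/P = 3.916 × 0.0821 × 285 / 0.820 = 111.7 L

112 L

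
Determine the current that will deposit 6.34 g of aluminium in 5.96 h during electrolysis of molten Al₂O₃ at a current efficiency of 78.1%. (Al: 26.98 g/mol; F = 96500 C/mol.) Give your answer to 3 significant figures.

n(Al) = 6.34 / 26.98 = 0.2350 mol
Al³⁺ + 3e⁻ → Al, so n(e⁻) = 3 × 0.2350 = 0.7050 mol
Q = 0.7050 × 96500 / 0.781 = 87110 C
I = Q / t = 87110 / 21456 s = 4.06 A

4.06 A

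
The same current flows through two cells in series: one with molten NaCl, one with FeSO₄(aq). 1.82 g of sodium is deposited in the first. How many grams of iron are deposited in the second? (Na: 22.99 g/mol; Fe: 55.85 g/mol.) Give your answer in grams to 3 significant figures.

2.21 g

n(Na) = 1.82 / 22.99 = 0.07916 mol
Na⁺ + e⁻ → Na, so n(e⁻) = 0.07916 mol
In series, the same 0.07916 mol of electrons flows through the second cell.
Fe²⁺ + 2e⁻ → Fe, so n(Fe) = 0.07916 / 2 = 0.03958 mol
m(Fe) = 0.03958 × 55.85 = 2.21 g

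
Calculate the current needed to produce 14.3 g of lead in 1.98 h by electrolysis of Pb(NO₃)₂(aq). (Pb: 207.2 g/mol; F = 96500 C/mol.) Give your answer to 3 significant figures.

n(Pb) = 14.3 / 207.2 = 0.06902 mol
Pb²⁺ + 2e⁻ → Pb, so n(e⁻) = 2 × 0.06902 = 0.1380 mol
Q = 0.1380 × 96500 = 13320 C
I = Q / t = 13320 / 7128 s = 1.87 A

1.87 A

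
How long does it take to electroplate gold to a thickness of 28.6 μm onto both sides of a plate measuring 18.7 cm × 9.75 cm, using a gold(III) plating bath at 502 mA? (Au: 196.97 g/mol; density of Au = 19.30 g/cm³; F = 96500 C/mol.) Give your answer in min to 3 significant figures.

982 min

Plated area = 2 × 18.7 × 9.75 = 364.7 cm²
Volume = 364.7 × 28.6×10⁻⁴ cm = 1.043 cm³
m(Au) = 1.043 × 19.30 = 20.13 g
n(Au) = 20.13 / 196.97 = 0.1022 mol; n(e⁻) = 3 × 0.1022 = 0.3066 mol
Q = 0.3066 × 96500 = 29590 C
t = 29590 / 0.502 = 58940 s = 982 min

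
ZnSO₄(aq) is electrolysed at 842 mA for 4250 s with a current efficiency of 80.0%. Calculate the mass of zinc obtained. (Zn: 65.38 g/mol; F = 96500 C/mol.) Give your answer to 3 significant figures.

0.970 g

Q = 0.842 × 4250 = 3579 C
n(e⁻) = 3579 / 96500 = 0.03709 mol
Zn²⁺ + 2e⁻ → Zn, so theoretical m(Zn) = 0.01855 × 65.38 = 1.213 g
Actual mass = 80.0% × 1.213 = 0.970 g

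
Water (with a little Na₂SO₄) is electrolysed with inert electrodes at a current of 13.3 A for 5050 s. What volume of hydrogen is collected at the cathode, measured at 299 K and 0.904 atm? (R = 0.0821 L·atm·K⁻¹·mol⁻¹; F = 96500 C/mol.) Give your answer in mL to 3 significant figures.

Q = It = 13.3 × 5050 = 67170 C
n(e⁻) = 67170 / 96500 = 0.6961 mol
2H⁺ + 2e⁻ → H₂, so n(H₂) = 0.6961 / 2 = 0.3481 mol
V = nRT/P = 0.3481 × 0.0821 × 299 / 0.904 = 9.453 L
= 9450 mL

9450 mL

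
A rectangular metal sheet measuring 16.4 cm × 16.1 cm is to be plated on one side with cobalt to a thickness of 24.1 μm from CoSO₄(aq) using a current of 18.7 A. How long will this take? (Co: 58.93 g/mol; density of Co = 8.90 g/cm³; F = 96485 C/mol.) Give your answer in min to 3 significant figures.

Plated area = 16.4 × 16.1 = 264.0 cm²
Volume = 264.0 × 24.1×10⁻⁴ cm = 0.6362 cm³
m(Co) = 0.6362 × 8.90 = 5.662 g
n(Co) = 5.662 / 58.93 = 0.09608 mol; n(e⁻) = 2 × 0.09608 = 0.1922 mol
Q = 0.1922 × 96485 = 18540 C
t = 18540 / 18.7 = 991.4 s = 16.5 min

16.5 min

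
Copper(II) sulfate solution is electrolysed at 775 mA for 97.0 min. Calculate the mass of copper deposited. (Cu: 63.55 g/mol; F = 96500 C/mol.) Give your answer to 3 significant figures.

Q = 0.775 A × 5820 s = 4511 C
n(e⁻) = Q/F = 4511/96500 = 0.04675 mol
Cu²⁺ + 2e⁻ → Cu, so n(Cu) = 0.04675 / 2 = 0.02338 mol
m = 0.02338 × 63.55 = 1.49 g

1.49 g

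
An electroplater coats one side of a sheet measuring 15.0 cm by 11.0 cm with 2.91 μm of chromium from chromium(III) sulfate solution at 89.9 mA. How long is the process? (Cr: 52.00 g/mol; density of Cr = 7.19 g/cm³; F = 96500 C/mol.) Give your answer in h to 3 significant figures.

Plated area = 15.0 × 11.0 = 165.0 cm²
Volume = 165.0 × 2.91×10⁻⁴ cm = 0.04802 cm³
m(Cr) = 0.04802 × 7.19 = 0.3453 g
n(Cr) = 0.3453 / 52.00 = 0.006640 mol; n(e⁻) = 3 × 0.006640 = 0.01992 mol
Q = 0.01992 × 96500 = 1922 C
t = 1922 / 0.0899 = 21380 s = 5.94 h

5.94 h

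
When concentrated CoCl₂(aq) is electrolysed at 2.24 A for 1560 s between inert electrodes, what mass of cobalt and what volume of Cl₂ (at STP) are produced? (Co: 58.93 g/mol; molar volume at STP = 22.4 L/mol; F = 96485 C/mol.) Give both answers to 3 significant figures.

1.07 g Co; 0.406 L Cl₂

Q = 2.24 × 1560 = 3494 C; n(e⁻) = 3494 / 96485 = 0.03621 mol
Cathode: Co²⁺ + 2e⁻ → Co → n(Co) = 0.03621/2 = 0.01811 mol → 1.07 g
Anode: 2Cl⁻ → Cl₂ + 2e⁻ → n(Cl₂) = 0.03621/2 = 0.01811 mol → 0.406 L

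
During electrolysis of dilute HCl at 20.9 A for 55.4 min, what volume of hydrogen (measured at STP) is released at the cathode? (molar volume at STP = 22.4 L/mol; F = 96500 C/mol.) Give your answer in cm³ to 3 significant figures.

8060 cm³

Charge passed = 20.9 × 3324 = 69470 C
n(e⁻) = Q/F = 69470/96500 = 0.7199 mol
2H⁺ + 2e⁻ → H₂, so n(H₂) = 0.7199 / 2 = 0.3600 mol
V = 0.3600 × 22.4 = 8.064 L
= 8060 cm³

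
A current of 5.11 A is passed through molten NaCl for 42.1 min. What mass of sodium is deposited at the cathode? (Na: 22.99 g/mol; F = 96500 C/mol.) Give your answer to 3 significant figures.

3.08 g

Q = 5.11 A × 2526 s = 12910 C
n(e⁻) = 12910 / 96500 = 0.1338 mol
Na⁺ + e⁻ → Na, so n(Na) = 0.1338 mol
m = 0.1338 × 22.99 = 3.08 g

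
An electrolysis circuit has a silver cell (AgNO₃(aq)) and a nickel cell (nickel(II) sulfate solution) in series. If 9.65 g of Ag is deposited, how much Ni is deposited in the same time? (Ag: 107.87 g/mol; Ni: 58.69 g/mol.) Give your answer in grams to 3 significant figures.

n(Ag) = 9.65 / 107.87 = 0.08946 mol
Ag⁺ + e⁻ → Ag, so n(e⁻) = 0.08946 mol
The cells are in series, so the same charge (and hence the same n(e⁻) = 0.08946 mol) passes through both.
Ni²⁺ + 2e⁻ → Ni, so n(Ni) = 0.08946 / 2 = 0.04473 mol
m(Ni) = 0.04473 × 58.69 = 2.63 g

2.63 g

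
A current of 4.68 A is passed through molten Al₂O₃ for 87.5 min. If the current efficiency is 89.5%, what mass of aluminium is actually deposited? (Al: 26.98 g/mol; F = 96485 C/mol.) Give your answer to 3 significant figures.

2.05 g

Q = 4.68 × 5250 = 24570 C
n(e⁻) = 24570 / 96485 = 0.2547 mol
Al³⁺ + 3e⁻ → Al, so theoretical m(Al) = 0.08490 × 26.98 = 2.291 g
Actual mass = 89.5% × 2.291 = 2.05 g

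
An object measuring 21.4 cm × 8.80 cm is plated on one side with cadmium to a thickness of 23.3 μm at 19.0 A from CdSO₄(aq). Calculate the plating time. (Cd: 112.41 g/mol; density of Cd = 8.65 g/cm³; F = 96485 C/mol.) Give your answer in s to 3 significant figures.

Plated area = 21.4 × 8.80 = 188.3 cm²
Volume = 188.3 × 23.3×10⁻⁴ cm = 0.4387 cm³
m(Cd) = 0.4387 × 8.65 = 3.795 g
n(Cd) = 3.795 / 112.41 = 0.03376 mol; n(e⁻) = 2 × 0.03376 = 0.06752 mol
Q = 0.06752 × 96485 = 6515 C
t = 6515 / 19.0 = 342.9 s

343 s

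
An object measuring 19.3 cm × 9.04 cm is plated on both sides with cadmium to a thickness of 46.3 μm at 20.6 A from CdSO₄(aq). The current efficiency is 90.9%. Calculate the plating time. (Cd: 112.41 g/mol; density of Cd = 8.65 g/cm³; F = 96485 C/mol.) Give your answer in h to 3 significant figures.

0.356 h

Plated area = 2 × 19.3 × 9.04 = 348.9 cm²
Volume = 348.9 × 46.3×10⁻⁴ cm = 1.615 cm³
m(Cd) = 1.615 × 8.65 = 13.97 g
n(Cd) = 13.97 / 112.41 = 0.1243 mol; n(e⁻) = 2 × 0.1243 = 0.2486 mol
Q = 0.2486 × 96485 / 0.909 = 26390 C
t = 26390 / 20.6 = 1281 s = 0.356 h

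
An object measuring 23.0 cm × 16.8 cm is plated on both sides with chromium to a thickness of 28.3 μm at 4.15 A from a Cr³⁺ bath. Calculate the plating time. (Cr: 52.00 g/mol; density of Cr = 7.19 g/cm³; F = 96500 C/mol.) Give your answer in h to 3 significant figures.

5.86 h

Plated area = 2 × 23.0 × 16.8 = 772.8 cm²
Volume = 772.8 × 28.3×10⁻⁴ cm = 2.187 cm³
m(Cr) = 2.187 × 7.19 = 15.72 g
n(Cr) = 15.72 / 52.00 = 0.3023 mol; n(e⁻) = 3 × 0.3023 = 0.9069 mol
Q = 0.9069 × 96500 = 87520 C
t = 87520 / 4.15 = 21090 s = 5.86 h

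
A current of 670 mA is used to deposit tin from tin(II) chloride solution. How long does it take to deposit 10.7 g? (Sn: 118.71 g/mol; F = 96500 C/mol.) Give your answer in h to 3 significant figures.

n(Sn) = 10.7 / 118.71 = 0.09014 mol
Sn²⁺ + 2e⁻ → Sn, so n(e⁻) = 2 × 0.09014 = 0.1803 mol
Q = 0.1803 × 96500 = 17400 C
t = Q / I = 17400 / 0.670 = 25970 s = 7.21 h

7.21 h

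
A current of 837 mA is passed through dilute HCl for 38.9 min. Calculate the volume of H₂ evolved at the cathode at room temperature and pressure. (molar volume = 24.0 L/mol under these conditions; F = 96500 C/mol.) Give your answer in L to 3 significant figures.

Q = 0.837 A × 2334 s = 1954 C
Moles of electrons = 1954 / 96500 = 0.02025 mol
2H⁺ + 2e⁻ → H₂, so n(H₂) = 0.02025 / 2 = 0.01013 mol
V = 0.01013 × 24.0 = 0.2431 L

0.243 L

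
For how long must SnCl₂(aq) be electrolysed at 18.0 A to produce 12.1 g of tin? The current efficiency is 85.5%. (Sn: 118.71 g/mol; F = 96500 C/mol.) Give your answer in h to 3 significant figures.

0.355 h

n(Sn) = 12.1 / 118.71 = 0.1019 mol
Sn²⁺ + 2e⁻ → Sn, so n(e⁻) = 2 × 0.1019 = 0.2038 mol
Q = 0.2038 × 96500 / 0.855 = 23000 C
t = Q / I = 23000 / 18.0 = 1278 s = 0.355 h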